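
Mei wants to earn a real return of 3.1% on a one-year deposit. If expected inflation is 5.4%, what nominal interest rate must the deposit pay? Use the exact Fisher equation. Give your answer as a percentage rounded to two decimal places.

8.67%

(1 + i) = (1 + r)(1 + π) = 1.03100 × 1.05400 = 1.086674
i = 1.086674 − 1, so the required nominal rate is 8.67%.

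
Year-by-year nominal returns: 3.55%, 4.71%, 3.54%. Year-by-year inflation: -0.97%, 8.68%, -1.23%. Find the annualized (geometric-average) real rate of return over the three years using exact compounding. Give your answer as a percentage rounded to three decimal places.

Nominal growth factor = 1.0355 × 1.0471 × 1.0354 = 1.12265528
Price-level growth factor = 0.9903 × 1.0868 × 0.9877 = 1.06302007
Real growth factor = 1.12265528 / 1.06302007 = 1.05609980
Annualized real rate = 1.05609980^(1/3) − 1 = 1.8361% → 1.836%.

1.836%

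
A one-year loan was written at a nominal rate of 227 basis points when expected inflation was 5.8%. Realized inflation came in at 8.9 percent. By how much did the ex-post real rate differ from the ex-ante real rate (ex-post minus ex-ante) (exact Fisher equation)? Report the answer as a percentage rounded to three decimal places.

Ex-ante: (1 + 0.0227)/(1 + 0.0580) − 1 = -3.3365%
Ex-post: (1 + 0.0227)/(1 + 0.0890) − 1 = -6.0882%
Difference (ex-post − ex-ante) = -2.7517% → -2.752%.

-2.752%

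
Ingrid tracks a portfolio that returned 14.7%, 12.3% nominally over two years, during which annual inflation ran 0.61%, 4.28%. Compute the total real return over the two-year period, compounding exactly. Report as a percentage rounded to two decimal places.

22.77%

Nominal growth factor = 1.1470 × 1.1230 = 1.288081
Price-level growth factor = 1.0061 × 1.0428 = 1.049161
Real growth factor = 1.288081 / 1.049161 = 1.227725
Total real return = 1.227725 − 1 → 22.77%.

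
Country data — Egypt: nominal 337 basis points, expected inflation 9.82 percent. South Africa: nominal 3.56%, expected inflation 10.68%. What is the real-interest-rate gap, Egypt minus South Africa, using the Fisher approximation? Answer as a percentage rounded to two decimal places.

0.67%

Egypt: 3.37% − 9.82% = -6.450%
South Africa: 3.56% − 10.68% = -7.120%
Differential = 0.670% → 0.67%.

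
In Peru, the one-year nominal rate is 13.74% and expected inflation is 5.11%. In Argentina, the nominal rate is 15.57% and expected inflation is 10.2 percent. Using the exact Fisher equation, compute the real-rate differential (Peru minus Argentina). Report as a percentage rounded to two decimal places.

3.34%

Peru: (1 + 0.1374)/(1 + 0.0511) − 1 = 8.2104%
Argentina: (1 + 0.1557)/(1 + 0.1020) − 1 = 4.8730%
Differential = 8.2104% − 4.8730% = 3.3375% → 3.34%.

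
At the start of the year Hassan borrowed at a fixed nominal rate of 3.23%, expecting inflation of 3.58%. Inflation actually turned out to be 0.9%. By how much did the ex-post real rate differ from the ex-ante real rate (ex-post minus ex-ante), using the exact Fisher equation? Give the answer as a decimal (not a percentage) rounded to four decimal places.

0.0265

Ex-ante: (1 + 0.0323)/(1 + 0.0358) − 1 = -0.3379%
Ex-post: (1 + 0.0323)/(1 + 0.0090) − 1 = 2.3092%
Difference (ex-post − ex-ante) = 2.6471% → 0.0265.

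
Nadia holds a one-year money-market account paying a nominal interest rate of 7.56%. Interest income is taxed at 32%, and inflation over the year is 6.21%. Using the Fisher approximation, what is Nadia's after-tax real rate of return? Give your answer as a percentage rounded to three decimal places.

After-tax nominal return = 7.56% × (1 − 0.32) = 5.1408%.
r ≈ 5.1408% − 6.21% → -1.069%.

-1.069%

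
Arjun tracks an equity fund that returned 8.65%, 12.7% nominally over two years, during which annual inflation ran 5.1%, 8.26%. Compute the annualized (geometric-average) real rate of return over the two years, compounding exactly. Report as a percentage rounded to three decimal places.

Nominal growth factor = 1.0865 × 1.1270 = 1.22448550
Price-level growth factor = 1.0510 × 1.0826 = 1.13781260
Real growth factor = 1.22448550 / 1.13781260 = 1.07617502
Annualized real rate = 1.07617502^(1/2) − 1 = 3.7389% → 3.739%.

3.739%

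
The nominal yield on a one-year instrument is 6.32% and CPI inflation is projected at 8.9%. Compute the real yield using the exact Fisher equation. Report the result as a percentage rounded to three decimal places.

1 + r = 1.06320 / 1.08900 = 0.976309
r = 0.976309 − 1 = -2.3691%, i.e. -2.369%.

-2.369%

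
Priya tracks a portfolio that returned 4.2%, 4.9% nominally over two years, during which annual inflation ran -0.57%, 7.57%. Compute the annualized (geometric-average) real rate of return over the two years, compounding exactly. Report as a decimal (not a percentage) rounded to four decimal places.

Nominal growth factor = 1.0420 × 1.0490 = 1.09305800
Price-level growth factor = 0.9943 × 1.0757 = 1.06956851
Real growth factor = 1.09305800 / 1.06956851 = 1.02196165
Annualized real rate = 1.02196165^(1/2) − 1 = 1.0921% → 0.0109.

0.0109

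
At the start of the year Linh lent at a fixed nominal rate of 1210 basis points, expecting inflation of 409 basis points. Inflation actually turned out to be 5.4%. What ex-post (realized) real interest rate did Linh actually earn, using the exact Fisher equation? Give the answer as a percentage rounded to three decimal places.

Ex-post: (1 + 0.1210)/(1 + 0.0540) − 1 = 6.3567%
So the realized real rate is 6.357%.

6.357%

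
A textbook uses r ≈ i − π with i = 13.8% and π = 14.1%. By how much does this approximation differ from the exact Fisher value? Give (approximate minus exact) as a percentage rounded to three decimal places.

-0.037%

Approximate: r ≈ 13.800% − 14.100% = -0.3000%
Exact: (1 + 0.1380)/(1 + 0.1410) − 1 = -0.2629%
Error = -0.3000% − (-0.2629%) = -0.0371% → -0.037%.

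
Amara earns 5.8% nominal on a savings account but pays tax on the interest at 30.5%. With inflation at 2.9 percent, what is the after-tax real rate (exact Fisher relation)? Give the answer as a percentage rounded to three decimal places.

1.099%

After-tax nominal return = 5.8% × (1 − 0.305) = 4.0310%.
1 + r = 1.04031 / 1.02900 = 1.010991
After-tax real rate = 1.010991 − 1 → 1.099%.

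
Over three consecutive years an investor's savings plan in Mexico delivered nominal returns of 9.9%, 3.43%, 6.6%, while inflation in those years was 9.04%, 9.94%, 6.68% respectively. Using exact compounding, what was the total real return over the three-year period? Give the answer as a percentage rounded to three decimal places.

-5.251%

Compound the nominal returns: 1.0990 × 1.0343 × 1.0660 = 1.2117176.
Compound inflation: 1.0904 × 1.0994 × 1.0668 = 1.2788646.
Deflate: 1.2117176 / 1.2788646 = 0.9474948.
Total real return = 0.9474948 − 1 → -5.251%.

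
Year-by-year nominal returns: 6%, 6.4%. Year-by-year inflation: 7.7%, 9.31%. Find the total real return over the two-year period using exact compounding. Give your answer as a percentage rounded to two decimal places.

-4.20%

Compound the nominal returns: 1.0600 × 1.0640 = 1.127840.
Compound inflation: 1.0770 × 1.0931 = 1.177269.
Deflate: 1.127840 / 1.177269 = 0.958014.
Total real return = 0.958014 − 1 → -4.20%.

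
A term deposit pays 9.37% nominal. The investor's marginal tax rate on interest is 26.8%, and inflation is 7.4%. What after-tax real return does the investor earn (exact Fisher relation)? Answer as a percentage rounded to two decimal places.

After-tax nominal return = 9.37% × (1 − 0.268) = 6.85884%.
1 + r = 1.0685884 / 1.07400 = 0.994961
After-tax real rate = 0.994961 − 1 → -0.50%.

-0.50%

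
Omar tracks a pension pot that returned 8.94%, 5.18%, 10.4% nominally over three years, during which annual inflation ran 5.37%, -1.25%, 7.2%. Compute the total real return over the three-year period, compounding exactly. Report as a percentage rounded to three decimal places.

13.407%

Compound the nominal returns: 1.0894 × 1.0518 × 1.1040 = 1.264997.
Compound inflation: 1.0537 × 0.9875 × 1.0720 = 1.115447.
Deflate: 1.264997 / 1.115447 = 1.134072.
Total real return = 1.134072 − 1 → 13.407%.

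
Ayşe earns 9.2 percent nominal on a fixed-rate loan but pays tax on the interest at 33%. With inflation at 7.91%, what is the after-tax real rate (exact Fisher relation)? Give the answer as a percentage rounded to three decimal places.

-1.618%

After-tax nominal return = 9.2% × (1 − 0.33) = 6.1640%.
1 + r = 1.06164 / 1.07910 = 0.983820
After-tax real rate = 0.983820 − 1 → -1.618%.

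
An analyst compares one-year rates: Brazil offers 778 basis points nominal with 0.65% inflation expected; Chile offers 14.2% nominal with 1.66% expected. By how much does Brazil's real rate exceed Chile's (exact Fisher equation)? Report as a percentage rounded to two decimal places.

-5.25%

Brazil: (1 + 0.0778)/(1 + 0.0065) − 1 = 7.0840%
Chile: (1 + 0.1420)/(1 + 0.0166) − 1 = 12.3352%
Differential = 7.0840% − 12.3352% = -5.2513% → -5.25%.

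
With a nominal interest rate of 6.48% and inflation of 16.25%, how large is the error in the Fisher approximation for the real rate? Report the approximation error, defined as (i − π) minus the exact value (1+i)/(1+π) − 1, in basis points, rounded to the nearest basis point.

Approximate: r ≈ 6.480% − 16.250% = -9.7700%
Exact: (1 + 0.0648)/(1 + 0.1625) − 1 = -8.4043%
Error = -9.7700% − (-8.4043%) = -1.3657% → -137 basis points.

-137 basis points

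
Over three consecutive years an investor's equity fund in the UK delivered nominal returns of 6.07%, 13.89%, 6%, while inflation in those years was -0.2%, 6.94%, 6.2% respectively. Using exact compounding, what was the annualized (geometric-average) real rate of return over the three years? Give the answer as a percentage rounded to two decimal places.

4.15%

Compound the nominal returns: 1.0607 × 1.1389 × 1.0600 = 1.28051310.
Compound inflation: 0.9980 × 1.0694 × 1.0620 = 1.13343139.
Deflate: 1.28051310 / 1.13343139 = 1.12976675.
Annualized real rate = 1.12976675^(1/3) − 1 = 4.1509% → 4.15%.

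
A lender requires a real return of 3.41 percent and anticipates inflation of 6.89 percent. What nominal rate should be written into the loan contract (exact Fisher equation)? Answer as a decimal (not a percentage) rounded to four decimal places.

(1 + i) = (1 + r)(1 + π) = 1.03410 × 1.06890 = 1.10534949
i = 1.10534949 − 1, so the required nominal rate is 0.1053.

0.1053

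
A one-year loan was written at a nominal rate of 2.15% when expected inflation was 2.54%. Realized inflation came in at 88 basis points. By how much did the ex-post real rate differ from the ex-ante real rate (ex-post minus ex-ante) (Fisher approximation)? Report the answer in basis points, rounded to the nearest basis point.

166 basis points

Ex-ante: 2.15% − 2.54% = -0.390%
Ex-post: 2.15% − 0.88% = 1.270%
Difference (ex-post − ex-ante) = 1.6600% → 166 basis points.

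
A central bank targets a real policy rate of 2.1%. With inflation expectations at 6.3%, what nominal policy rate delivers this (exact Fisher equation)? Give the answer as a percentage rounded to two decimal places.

8.53%

(1 + i) = (1 + r)(1 + π) = 1.02100 × 1.06300 = 1.085323
i = 1.085323 − 1, so the required nominal rate is 8.53%.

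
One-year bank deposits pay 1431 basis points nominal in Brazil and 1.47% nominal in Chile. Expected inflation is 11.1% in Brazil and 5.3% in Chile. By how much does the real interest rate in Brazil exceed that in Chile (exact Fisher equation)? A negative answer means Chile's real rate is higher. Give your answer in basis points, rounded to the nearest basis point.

653 basis points

Brazil: (1 + 0.1431)/(1 + 0.1110) − 1 = 2.8893%
Chile: (1 + 0.0147)/(1 + 0.0530) − 1 = -3.6372%
Differential = 2.8893% − (-3.6372%) = 6.5265% → 653 basis points.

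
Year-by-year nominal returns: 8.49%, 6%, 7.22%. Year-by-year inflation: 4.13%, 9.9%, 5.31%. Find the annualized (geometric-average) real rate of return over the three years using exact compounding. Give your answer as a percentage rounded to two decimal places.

Nominal growth factor = 1.0849 × 1.0600 × 1.0722 = 1.23302357
Price-level growth factor = 1.0413 × 1.0990 × 1.0531 = 1.20515574
Real growth factor = 1.23302357 / 1.20515574 = 1.02312384
Annualized real rate = 1.02312384^(1/3) − 1 = 0.7649% → 0.76%.

0.76%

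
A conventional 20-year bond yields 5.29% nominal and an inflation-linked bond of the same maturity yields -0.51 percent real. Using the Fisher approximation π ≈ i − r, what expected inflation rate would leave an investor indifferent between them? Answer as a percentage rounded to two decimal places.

π ≈ i − r = 5.29% − (-0.51%) → 5.80%.

5.80%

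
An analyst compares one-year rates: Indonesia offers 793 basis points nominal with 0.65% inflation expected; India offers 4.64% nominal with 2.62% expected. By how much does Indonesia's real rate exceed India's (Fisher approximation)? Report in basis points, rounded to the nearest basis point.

Indonesia: 7.93% − 0.65% = 7.280%
India: 4.64% − 2.62% = 2.020%
Differential = 5.260% → 526 basis points.

526 basis points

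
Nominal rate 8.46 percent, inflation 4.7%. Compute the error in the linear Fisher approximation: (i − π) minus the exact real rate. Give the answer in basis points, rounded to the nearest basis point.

Approximate: r ≈ 8.460% − 4.700% = 3.7600%
Exact: (1 + 0.0846)/(1 + 0.0470) − 1 = 3.5912%
Error = 3.7600% − 3.5912% = 0.1688% → 17 basis points.

17 basis points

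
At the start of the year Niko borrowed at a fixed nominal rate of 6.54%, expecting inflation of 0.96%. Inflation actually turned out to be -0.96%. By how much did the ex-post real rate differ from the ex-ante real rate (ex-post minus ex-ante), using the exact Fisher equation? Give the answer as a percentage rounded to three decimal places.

Ex-ante: (1 + 0.0654)/(1 + 0.0096) − 1 = 5.5269%
Ex-post: (1 + 0.0654)/(1 − 0.0096) − 1 = 7.5727%
Difference (ex-post − ex-ante) = 2.0458% → 2.046%.

2.046%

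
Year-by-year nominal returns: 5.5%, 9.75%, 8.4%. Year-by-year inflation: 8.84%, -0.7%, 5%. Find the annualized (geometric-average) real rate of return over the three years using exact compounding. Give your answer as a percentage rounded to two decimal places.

Compound the nominal returns: 1.0550 × 1.0975 × 1.0840 = 1.25512295.
Compound inflation: 1.0884 × 0.9930 × 1.0500 = 1.13482026.
Deflate: 1.25512295 / 1.13482026 = 1.10601035.
Annualized real rate = 1.10601035^(1/3) − 1 = 3.4157% → 3.42%.

3.42%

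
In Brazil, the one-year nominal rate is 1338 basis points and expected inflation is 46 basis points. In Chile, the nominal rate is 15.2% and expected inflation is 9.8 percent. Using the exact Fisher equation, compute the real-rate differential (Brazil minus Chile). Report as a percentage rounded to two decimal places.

7.94%

Brazil: (1 + 0.1338)/(1 + 0.0046) − 1 = 12.8608%
Chile: (1 + 0.1520)/(1 + 0.0980) − 1 = 4.9180%
Differential = 12.8608% − 4.9180% = 7.9428% → 7.94%.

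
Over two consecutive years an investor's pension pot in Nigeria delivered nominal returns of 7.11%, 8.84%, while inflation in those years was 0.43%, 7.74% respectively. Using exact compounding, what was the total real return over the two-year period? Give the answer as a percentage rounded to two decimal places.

7.74%

Nominal growth factor = 1.0711 × 1.0884 = 1.165785
Price-level growth factor = 1.0043 × 1.0774 = 1.082033
Real growth factor = 1.165785 / 1.082033 = 1.077403
Total real return = 1.077403 − 1 → 7.74%.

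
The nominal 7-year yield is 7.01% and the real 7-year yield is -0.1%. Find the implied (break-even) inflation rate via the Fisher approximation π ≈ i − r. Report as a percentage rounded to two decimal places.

7.11%

π ≈ i − r = 7.01% − (-0.1%) → 7.11%.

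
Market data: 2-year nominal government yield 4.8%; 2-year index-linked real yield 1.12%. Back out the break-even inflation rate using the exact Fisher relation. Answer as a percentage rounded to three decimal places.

(1 + π) = (1 + i)/(1 + r) = 1.04800 / 1.01120 = 1.036392
Break-even inflation = 1.036392 − 1 → 3.639%.

3.639%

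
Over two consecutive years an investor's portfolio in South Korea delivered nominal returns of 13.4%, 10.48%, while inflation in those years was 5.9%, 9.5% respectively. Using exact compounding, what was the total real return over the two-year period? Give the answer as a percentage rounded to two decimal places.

8.04%

Nominal growth factor = 1.1340 × 1.1048 = 1.252843
Price-level growth factor = 1.0590 × 1.0950 = 1.159605
Real growth factor = 1.252843 / 1.159605 = 1.080405
Total real return = 1.080405 − 1 → 8.04%.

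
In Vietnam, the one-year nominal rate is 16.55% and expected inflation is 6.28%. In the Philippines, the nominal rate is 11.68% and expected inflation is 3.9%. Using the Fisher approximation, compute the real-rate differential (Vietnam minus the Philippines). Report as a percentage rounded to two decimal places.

Vietnam: 16.55% − 6.28% = 10.270%
The Philippines: 11.68% − 3.9% = 7.780%
Differential = 2.490% → 2.49%.

2.49%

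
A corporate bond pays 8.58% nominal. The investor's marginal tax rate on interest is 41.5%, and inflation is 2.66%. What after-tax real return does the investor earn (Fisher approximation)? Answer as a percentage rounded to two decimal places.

2.36%

After-tax nominal return = 8.58% × (1 − 0.415) = 5.0193%.
r ≈ 5.0193% − 2.66% → 2.36%.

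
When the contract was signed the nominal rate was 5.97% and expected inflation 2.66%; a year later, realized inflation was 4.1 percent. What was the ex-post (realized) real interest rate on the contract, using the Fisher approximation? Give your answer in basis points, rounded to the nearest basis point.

Ex-post: 5.97% − 4.1% = 1.870%
So the realized real rate is 187 basis points.

187 basis points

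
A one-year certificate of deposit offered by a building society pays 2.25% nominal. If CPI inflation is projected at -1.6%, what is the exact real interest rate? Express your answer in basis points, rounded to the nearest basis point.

By the Fisher equation, 1 + r = (1 + i)/(1 + π).
1 + r = 1.02250 / 0.98400 = 1.039126
r = 1.039126 − 1 = 3.9126%, i.e. 391 basis points.

391 basis points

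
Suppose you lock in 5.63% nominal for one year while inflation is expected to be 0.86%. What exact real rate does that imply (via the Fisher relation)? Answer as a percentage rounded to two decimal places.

By the Fisher relation, 1 + r = (1 + i)/(1 + π).
1 + r = 1.05630 / 1.00860 = 1.047293
r = 1.047293 − 1 = 4.7293%, i.e. 4.73%.

4.73%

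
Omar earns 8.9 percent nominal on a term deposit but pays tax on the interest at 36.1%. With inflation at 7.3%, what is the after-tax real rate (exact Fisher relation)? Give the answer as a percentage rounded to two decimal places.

-1.50%

After-tax nominal return = 8.9% × (1 − 0.361) = 5.6871%.
1 + r = 1.056871 / 1.07300 = 0.984968
After-tax real rate = 0.984968 − 1 → -1.50%.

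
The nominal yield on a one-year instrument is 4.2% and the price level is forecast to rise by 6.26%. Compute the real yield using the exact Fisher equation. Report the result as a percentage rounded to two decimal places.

-1.94%

1 + r = 1.04200 / 1.06260 = 0.980614
r = 0.980614 − 1 = -1.9386%, i.e. -1.94%.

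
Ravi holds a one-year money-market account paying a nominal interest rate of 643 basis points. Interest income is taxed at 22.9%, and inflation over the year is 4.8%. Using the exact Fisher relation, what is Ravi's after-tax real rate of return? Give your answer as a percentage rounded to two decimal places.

0.15%

After-tax nominal return = 6.43% × (1 − 0.229) = 4.95753%.
1 + r = 1.0495753 / 1.04800 = 1.001503
After-tax real rate = 1.001503 − 1 → 0.15%.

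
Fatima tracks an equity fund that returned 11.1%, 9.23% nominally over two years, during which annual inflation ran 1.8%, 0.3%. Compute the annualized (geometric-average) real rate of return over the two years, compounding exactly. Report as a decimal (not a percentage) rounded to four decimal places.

0.0902

Compound the nominal returns: 1.1110 × 1.0923 = 1.21354530.
Compound inflation: 1.0180 × 1.0030 = 1.02105400.
Deflate: 1.21354530 / 1.02105400 = 1.18852215.
Annualized real rate = 1.18852215^(1/2) − 1 = 9.0194% → 0.0902.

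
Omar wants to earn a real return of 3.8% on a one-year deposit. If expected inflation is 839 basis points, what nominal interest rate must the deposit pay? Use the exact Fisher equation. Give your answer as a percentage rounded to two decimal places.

(1 + i) = (1 + r)(1 + π) = 1.03800 × 1.08390 = 1.1250882
i = 1.1250882 − 1, so the required nominal rate is 12.51%.

12.51%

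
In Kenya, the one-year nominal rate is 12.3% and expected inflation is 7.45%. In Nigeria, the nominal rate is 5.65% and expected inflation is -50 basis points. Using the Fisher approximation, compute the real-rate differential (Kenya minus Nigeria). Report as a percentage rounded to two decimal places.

Kenya: 12.3% − 7.45% = 4.850%
Nigeria: 5.65% − (-0.5%) = 6.150%
Differential = -1.300% → -1.30%.

-1.30%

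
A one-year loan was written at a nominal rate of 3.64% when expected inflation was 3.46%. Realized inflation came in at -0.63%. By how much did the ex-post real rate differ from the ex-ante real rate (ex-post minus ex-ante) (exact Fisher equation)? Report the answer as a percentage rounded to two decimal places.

4.12%

Ex-ante: (1 + 0.0364)/(1 + 0.0346) − 1 = 0.1740%
Ex-post: (1 + 0.0364)/(1 − 0.0063) − 1 = 4.2971%
Difference (ex-post − ex-ante) = 4.1231% → 4.12%.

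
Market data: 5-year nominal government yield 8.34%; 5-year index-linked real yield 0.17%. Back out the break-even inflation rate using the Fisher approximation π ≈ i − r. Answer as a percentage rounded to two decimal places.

π ≈ i − r = 8.34% − 0.17% → 8.17%.

8.17%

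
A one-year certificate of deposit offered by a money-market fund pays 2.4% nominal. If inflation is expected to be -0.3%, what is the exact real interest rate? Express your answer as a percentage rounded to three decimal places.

2.708%

1 + r = 1.02400 / 0.99700 = 1.027081
r = 1.027081 − 1 = 2.7081%, i.e. 2.708%.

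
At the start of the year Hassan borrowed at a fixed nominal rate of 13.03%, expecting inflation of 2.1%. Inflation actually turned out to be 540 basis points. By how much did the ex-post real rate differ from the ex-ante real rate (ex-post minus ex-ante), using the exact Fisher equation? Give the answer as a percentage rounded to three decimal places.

-3.466%

Ex-ante: (1 + 0.1303)/(1 + 0.0210) − 1 = 10.7052%
Ex-post: (1 + 0.1303)/(1 + 0.0540) − 1 = 7.2391%
Difference (ex-post − ex-ante) = -3.4661% → -3.466%.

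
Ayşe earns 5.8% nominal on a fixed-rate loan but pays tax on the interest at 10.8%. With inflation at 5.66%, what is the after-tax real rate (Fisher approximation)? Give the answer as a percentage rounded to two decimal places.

-0.49%

After-tax nominal return = 5.8% × (1 − 0.108) = 5.1736%.
r ≈ 5.1736% − 5.66% → -0.49%.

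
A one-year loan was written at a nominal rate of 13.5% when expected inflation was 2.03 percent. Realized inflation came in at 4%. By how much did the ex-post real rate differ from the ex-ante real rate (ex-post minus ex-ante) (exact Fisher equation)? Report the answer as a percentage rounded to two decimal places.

-2.11%

Ex-ante: (1 + 0.1350)/(1 + 0.0203) − 1 = 11.2418%
Ex-post: (1 + 0.1350)/(1 + 0.0400) − 1 = 9.1346%
Difference (ex-post − ex-ante) = -2.1072% → -2.11%.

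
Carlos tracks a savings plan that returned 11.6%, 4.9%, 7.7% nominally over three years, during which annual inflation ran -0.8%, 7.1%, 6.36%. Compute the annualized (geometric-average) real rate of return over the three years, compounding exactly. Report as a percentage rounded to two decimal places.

Compound the nominal returns: 1.1160 × 1.0490 × 1.0770 = 1.26082667.
Compound inflation: 0.9920 × 1.0710 × 1.0636 = 1.13000268.
Deflate: 1.26082667 / 1.13000268 = 1.11577317.
Annualized real rate = 1.11577317^(1/3) − 1 = 3.7191% → 3.72%.

3.72%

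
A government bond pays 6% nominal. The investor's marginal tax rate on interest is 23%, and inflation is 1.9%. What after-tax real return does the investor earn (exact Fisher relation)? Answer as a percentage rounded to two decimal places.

2.67%

After-tax nominal return = 6% × (1 − 0.23) = 4.6200%.
1 + r = 1.04620 / 1.01900 = 1.026693
After-tax real rate = 1.026693 − 1 → 2.67%.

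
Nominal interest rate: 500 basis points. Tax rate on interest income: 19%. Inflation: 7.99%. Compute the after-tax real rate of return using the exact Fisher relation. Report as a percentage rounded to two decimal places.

-3.65%

After-tax nominal return = 5% × (1 − 0.19) = 4.0500%.
1 + r = 1.04050 / 1.07990 = 0.963515
After-tax real rate = 0.963515 − 1 → -3.65%.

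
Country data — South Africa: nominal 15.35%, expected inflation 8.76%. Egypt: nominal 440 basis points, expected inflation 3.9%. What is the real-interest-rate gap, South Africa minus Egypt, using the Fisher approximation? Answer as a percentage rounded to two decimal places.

6.09%

South Africa: 15.35% − 8.76% = 6.590%
Egypt: 4.4% − 3.9% = 0.500%
Differential = 6.090% → 6.09%.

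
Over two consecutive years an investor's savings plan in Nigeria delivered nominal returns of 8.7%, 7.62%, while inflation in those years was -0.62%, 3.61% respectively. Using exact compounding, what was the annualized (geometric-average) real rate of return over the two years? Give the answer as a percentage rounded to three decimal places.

6.589%

Nominal growth factor = 1.0870 × 1.0762 = 1.16982940
Price-level growth factor = 0.9938 × 1.0361 = 1.02967618
Real growth factor = 1.16982940 / 1.02967618 = 1.13611388
Annualized real rate = 1.13611388^(1/2) − 1 = 6.5886% → 6.589%.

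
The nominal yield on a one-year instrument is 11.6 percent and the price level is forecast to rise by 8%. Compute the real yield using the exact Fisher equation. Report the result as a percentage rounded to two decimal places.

3.33%

1 + r = 1.11600 / 1.08000 = 1.033333
r = 1.033333 − 1 = 3.3333%, i.e. 3.33%.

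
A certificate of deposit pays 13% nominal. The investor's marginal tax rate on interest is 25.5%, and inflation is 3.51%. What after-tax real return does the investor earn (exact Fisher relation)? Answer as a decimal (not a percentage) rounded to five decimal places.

After-tax nominal return = 13% × (1 − 0.255) = 9.6850%.
1 + r = 1.09685 / 1.03510 = 1.059656
After-tax real rate = 1.059656 − 1 → 0.05966.

0.05966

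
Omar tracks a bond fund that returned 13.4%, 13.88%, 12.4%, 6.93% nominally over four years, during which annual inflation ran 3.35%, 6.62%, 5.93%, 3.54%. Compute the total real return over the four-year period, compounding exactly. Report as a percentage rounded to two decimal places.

Nominal growth factor = 1.1340 × 1.1388 × 1.1240 × 1.0693 = 1.552124
Price-level growth factor = 1.0335 × 1.0662 × 1.0593 × 1.0354 = 1.208582
Real growth factor = 1.552124 / 1.208582 = 1.284252
Total real return = 1.284252 − 1 → 28.43%.

28.43%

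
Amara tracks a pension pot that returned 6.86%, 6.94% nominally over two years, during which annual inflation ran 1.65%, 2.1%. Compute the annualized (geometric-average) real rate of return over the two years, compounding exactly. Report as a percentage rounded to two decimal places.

Compound the nominal returns: 1.0686 × 1.0694 = 1.14276084.
Compound inflation: 1.0165 × 1.0210 = 1.03784650.
Deflate: 1.14276084 / 1.03784650 = 1.10108849.
Annualized real rate = 1.10108849^(1/2) − 1 = 4.9328% → 4.93%.

4.93%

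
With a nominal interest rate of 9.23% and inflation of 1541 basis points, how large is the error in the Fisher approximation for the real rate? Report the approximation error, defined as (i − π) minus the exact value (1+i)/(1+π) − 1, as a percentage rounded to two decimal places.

-0.83%

Approximate: r ≈ 9.230% − 15.410% = -6.1800%
Exact: (1 + 0.0923)/(1 + 0.1541) − 1 = -5.3548%
Error = -6.1800% − (-5.3548%) = -0.8252% → -0.83%.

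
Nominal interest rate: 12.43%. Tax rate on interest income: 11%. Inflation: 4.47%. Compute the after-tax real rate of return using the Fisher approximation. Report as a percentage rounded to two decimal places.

After-tax nominal return = 12.43% × (1 − 0.11) = 11.0627%.
r ≈ 11.0627% − 4.47% → 6.59%.

6.59%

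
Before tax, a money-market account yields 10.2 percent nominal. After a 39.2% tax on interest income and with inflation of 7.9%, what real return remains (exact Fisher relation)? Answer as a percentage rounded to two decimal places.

After-tax nominal return = 10.2% × (1 − 0.392) = 6.2016%.
1 + r = 1.062016 / 1.07900 = 0.984259
After-tax real rate = 0.984259 − 1 → -1.57%.

-1.57%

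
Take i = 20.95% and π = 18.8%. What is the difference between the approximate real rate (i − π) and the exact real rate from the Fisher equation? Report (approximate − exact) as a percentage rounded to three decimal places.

Approximate: r ≈ 20.950% − 18.800% = 2.1500%
Exact: (1 + 0.2095)/(1 + 0.1880) − 1 = 1.8098%
Error = 2.1500% − 1.8098% = 0.3402% → 0.340%.

0.340%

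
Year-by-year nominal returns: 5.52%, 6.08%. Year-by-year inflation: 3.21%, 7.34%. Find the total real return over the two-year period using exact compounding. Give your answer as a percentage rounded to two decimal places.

Nominal growth factor = 1.0552 × 1.0608 = 1.119356
Price-level growth factor = 1.0321 × 1.0734 = 1.107856
Real growth factor = 1.119356 / 1.107856 = 1.010380
Total real return = 1.010380 − 1 → 1.04%.

1.04%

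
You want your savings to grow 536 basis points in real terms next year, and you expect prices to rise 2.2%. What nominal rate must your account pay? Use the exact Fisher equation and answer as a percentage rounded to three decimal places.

7.678%

(1 + i) = (1 + r)(1 + π) = 1.05360 × 1.02200 = 1.0767792
i = 1.0767792 − 1, so the required nominal rate is 7.678%.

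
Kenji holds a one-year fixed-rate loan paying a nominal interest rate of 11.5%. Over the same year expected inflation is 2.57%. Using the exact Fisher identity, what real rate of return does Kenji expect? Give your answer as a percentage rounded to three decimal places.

8.706%

1 + r = 1.11500 / 1.02570 = 1.087062
r = 1.087062 − 1 = 8.7062%, i.e. 8.706%.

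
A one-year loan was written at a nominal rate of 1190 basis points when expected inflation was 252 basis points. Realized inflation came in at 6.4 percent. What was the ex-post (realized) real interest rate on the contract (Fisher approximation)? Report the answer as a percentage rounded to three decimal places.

5.500%

Ex-post: 11.9% − 6.4% = 5.500%
So the realized real rate is 5.500%.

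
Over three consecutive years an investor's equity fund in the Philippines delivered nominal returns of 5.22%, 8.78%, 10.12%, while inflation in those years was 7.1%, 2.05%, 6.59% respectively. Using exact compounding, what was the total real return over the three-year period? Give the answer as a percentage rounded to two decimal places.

Nominal growth factor = 1.0522 × 1.0878 × 1.1012 = 1.260415
Price-level growth factor = 1.0710 × 1.0205 × 1.0659 = 1.164981
Real growth factor = 1.260415 / 1.164981 = 1.081919
Total real return = 1.081919 − 1 → 8.19%.

8.19%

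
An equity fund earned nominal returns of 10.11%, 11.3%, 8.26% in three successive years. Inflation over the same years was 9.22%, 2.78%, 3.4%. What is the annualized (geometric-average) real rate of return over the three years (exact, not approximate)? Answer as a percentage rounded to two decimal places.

Nominal growth factor = 1.1011 × 1.1130 × 1.0826 = 1.32675261
Price-level growth factor = 1.0922 × 1.0278 × 1.0340 = 1.16073031
Real growth factor = 1.32675261 / 1.16073031 = 1.14303262
Annualized real rate = 1.14303262^(1/3) − 1 = 4.5569% → 4.56%.

4.56%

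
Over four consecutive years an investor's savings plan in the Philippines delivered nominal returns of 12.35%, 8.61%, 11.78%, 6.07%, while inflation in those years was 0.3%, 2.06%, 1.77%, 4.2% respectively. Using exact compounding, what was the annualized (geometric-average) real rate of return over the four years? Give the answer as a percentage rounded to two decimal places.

Compound the nominal returns: 1.1235 × 1.0861 × 1.1178 × 1.0607 = 1.44677023.
Compound inflation: 1.0030 × 1.0206 × 1.0177 × 1.0420 = 1.08553540.
Deflate: 1.44677023 / 1.08553540 = 1.33277112.
Annualized real rate = 1.33277112^(1/4) − 1 = 7.4457% → 7.45%.

7.45%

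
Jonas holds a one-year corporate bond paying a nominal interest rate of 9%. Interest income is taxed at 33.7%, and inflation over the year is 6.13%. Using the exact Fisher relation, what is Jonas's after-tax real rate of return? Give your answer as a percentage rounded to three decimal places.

-0.154%

After-tax nominal return = 9% × (1 − 0.337) = 5.9670%.
1 + r = 1.05967 / 1.06130 = 0.998464
After-tax real rate = 0.998464 − 1 → -0.154%.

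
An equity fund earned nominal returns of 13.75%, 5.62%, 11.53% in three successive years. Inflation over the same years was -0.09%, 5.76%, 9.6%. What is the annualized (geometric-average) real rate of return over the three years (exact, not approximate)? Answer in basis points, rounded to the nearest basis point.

Compound the nominal returns: 1.1375 × 1.0562 × 1.1153 = 1.33995209.
Compound inflation: 0.9991 × 1.0576 × 1.0960 = 1.15808638.
Deflate: 1.33995209 / 1.15808638 = 1.15703985.
Annualized real rate = 1.15703985^(1/3) − 1 = 4.9823% → 498 basis points.

498 basis points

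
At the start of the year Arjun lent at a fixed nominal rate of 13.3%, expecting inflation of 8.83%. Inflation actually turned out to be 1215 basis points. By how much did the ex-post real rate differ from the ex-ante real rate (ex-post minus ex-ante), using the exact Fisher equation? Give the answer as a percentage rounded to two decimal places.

-3.08%

Ex-ante: (1 + 0.1330)/(1 + 0.0883) − 1 = 4.1073%
Ex-post: (1 + 0.1330)/(1 + 0.1215) − 1 = 1.0254%
Difference (ex-post − ex-ante) = -3.0819% → -3.08%.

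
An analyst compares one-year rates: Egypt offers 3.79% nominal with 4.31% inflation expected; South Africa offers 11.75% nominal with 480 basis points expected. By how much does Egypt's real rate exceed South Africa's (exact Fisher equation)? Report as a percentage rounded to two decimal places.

-7.13%

Egypt: (1 + 0.0379)/(1 + 0.0431) − 1 = -0.4985%
South Africa: (1 + 0.1175)/(1 + 0.0480) − 1 = 6.6317%
Differential = -0.4985% − 6.6317% = -7.1302% → -7.13%.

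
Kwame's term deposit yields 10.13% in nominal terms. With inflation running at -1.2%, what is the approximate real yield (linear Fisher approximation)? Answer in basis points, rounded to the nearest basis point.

1133 basis points

r ≈ i − π = 10.13% − (-1.2%) = 1133 basis points.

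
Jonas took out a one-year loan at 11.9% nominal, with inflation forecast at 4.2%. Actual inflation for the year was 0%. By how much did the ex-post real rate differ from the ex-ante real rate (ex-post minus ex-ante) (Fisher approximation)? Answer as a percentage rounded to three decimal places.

4.200%

Ex-ante: 11.9% − 4.2% = 7.700%
Ex-post: 11.9% − 0% = 11.900%
Difference (ex-post − ex-ante) = 4.2000% → 4.200%.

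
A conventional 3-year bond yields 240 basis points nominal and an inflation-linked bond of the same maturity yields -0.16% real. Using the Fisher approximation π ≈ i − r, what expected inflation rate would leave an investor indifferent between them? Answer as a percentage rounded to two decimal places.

2.56%

π ≈ i − r = 2.4% − (-0.16%) → 2.56%.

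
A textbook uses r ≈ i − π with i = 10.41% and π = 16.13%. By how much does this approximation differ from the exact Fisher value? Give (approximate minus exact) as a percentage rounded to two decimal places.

-0.79%

Approximate: r ≈ 10.410% − 16.130% = -5.7200%
Exact: (1 + 0.1041)/(1 + 0.1613) − 1 = -4.9255%
Error = -5.7200% − (-4.9255%) = -0.7945% → -0.79%.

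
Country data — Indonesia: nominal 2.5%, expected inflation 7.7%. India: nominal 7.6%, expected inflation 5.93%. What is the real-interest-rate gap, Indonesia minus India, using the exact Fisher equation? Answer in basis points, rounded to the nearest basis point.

Indonesia: (1 + 0.0250)/(1 + 0.0770) − 1 = -4.8282%
India: (1 + 0.0760)/(1 + 0.0593) − 1 = 1.5765%
Differential = -4.8282% − 1.5765% = -6.4047% → -640 basis points.

-640 basis points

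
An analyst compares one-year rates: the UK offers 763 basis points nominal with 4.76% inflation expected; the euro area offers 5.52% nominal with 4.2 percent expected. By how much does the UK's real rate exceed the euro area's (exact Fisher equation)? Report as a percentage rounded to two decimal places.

1.47%

The UK: (1 + 0.0763)/(1 + 0.0476) − 1 = 2.7396%
The euro area: (1 + 0.0552)/(1 + 0.0420) − 1 = 1.2668%
Differential = 2.7396% − 1.2668% = 1.4728% → 1.47%.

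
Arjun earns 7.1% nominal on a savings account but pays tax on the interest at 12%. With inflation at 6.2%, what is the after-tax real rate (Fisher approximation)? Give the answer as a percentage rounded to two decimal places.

After-tax nominal return = 7.1% × (1 − 0.12) = 6.2480%.
r ≈ 6.2480% − 6.2% → 0.05%.

0.05%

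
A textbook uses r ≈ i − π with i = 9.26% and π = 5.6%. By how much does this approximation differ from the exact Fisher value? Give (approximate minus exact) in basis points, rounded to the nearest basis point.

19 basis points

Approximate: r ≈ 9.260% − 5.600% = 3.6600%
Exact: (1 + 0.0926)/(1 + 0.0560) − 1 = 3.4659%
Error = 3.6600% − 3.4659% = 0.1941% → 19 basis points.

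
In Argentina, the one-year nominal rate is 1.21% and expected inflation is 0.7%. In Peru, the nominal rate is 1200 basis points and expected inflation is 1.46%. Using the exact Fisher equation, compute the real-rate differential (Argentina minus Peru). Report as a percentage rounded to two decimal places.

Argentina: (1 + 0.0121)/(1 + 0.0070) − 1 = 0.5065%
Peru: (1 + 0.1200)/(1 + 0.0146) − 1 = 10.3883%
Differential = 0.5065% − 10.3883% = -9.8819% → -9.88%.

-9.88%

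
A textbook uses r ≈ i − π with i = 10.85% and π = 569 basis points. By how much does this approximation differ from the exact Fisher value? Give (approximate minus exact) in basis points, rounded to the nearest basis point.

Approximate: r ≈ 10.850% − 5.690% = 5.1600%
Exact: (1 + 0.1085)/(1 + 0.0569) − 1 = 4.8822%
Error = 5.1600% − 4.8822% = 0.2778% → 28 basis points.

28 basis points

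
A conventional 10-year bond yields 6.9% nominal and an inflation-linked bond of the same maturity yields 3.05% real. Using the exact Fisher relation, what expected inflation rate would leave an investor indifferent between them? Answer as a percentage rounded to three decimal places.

(1 + π) = (1 + i)/(1 + r) = 1.06900 / 1.03050 = 1.037361
Break-even inflation = 1.037361 − 1 → 3.736%.

3.736%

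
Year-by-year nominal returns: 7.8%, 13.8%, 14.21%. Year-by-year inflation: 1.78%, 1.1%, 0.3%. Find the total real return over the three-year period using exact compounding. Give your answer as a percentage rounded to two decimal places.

35.75%

Compound the nominal returns: 1.0780 × 1.1380 × 1.1421 = 1.401087.
Compound inflation: 1.0178 × 1.0110 × 1.0030 = 1.032083.
Deflate: 1.401087 / 1.032083 = 1.357534.
Total real return = 1.357534 − 1 → 35.75%.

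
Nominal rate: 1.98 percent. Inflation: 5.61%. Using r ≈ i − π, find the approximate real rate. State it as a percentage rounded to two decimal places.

-3.63%

r ≈ i − π = 1.98% − 5.61% = -3.63%.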